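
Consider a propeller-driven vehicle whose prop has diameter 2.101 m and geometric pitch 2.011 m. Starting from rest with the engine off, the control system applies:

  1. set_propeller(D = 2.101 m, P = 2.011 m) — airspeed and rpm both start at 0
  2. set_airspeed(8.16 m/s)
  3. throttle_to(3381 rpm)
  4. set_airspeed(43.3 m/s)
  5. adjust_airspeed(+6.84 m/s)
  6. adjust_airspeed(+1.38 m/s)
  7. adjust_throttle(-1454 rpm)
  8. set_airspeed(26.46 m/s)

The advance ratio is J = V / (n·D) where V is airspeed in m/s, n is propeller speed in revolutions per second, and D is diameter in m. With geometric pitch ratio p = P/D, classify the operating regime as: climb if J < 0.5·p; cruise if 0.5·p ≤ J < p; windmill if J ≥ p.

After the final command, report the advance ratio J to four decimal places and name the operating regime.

set_propeller: D = 2.101 m, P = 2.011 m (p = P/D = 0.957163); state ← (V=0, rpm=0)
set_airspeed(8.16): V ← 8.16 m/s
throttle_to(3381): rpm ← 3381
set_airspeed(43.3): V ← 43.3 m/s
adjust_airspeed(+6.84): V ← 43.3 +6.84 = 50.14 m/s
adjust_airspeed(+1.38): V ← 50.14 +1.38 = 51.52 m/s
adjust_throttle(-1454): rpm ← 3381 -1454 = 1927
set_airspeed(26.46): V ← 26.46 m/s
final state: V = 26.46 m/s, rpm = 1927 → n = rpm/60 = 32.116667 rev/s
J = V / (n·D) = 26.46 / (32.116667 × 2.101) = 0.392133
regime bands: climb J<0.4786 | cruise [0.4786, 0.9572) | windmill J≥0.9572
J = 0.3921 → climb

J = 0.3921, regime = climb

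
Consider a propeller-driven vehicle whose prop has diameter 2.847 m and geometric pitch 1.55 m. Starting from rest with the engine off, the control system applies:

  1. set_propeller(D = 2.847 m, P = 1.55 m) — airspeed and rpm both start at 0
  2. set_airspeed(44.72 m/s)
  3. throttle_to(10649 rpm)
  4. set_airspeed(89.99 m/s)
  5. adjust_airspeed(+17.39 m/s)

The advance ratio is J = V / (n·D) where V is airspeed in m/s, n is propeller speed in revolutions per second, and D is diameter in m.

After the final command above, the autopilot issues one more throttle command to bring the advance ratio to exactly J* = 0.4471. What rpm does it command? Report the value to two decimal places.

rpm = 5061.54

set_propeller: D = 2.847 m, P = 1.55 m (p = P/D = 0.544433); state ← (V=0, rpm=0)
set_airspeed(44.72): V ← 44.72 m/s
throttle_to(10649): rpm ← 10649
set_airspeed(89.99): V ← 89.99 m/s
adjust_airspeed(+17.39): V ← 89.99 +17.39 = 107.38 m/s
final state: V = 107.38 m/s, rpm = 10649 → n = rpm/60 = 177.483333 rev/s
target J* = 0.4471; solve J* = V/(n·D) for n: n = V/(J*·D) = 107.38/(0.4471 × 2.847) = 84.358969 rev/s
rpm = 60·n = 5061.538132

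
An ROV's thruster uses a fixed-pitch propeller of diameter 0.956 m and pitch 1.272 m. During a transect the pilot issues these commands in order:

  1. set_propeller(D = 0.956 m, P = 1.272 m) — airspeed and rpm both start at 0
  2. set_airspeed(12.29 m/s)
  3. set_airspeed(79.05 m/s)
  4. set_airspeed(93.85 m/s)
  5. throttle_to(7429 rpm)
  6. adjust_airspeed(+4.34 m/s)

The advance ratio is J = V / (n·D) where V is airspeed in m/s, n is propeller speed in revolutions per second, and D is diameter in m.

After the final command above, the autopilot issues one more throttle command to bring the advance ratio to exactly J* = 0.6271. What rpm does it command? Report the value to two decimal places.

set_propeller: D = 0.956 m, P = 1.272 m (p = P/D = 1.330544); state ← (V=0, rpm=0)
set_airspeed(12.29): V ← 12.29 m/s
set_airspeed(79.05): V ← 79.05 m/s
set_airspeed(93.85): V ← 93.85 m/s
throttle_to(7429): rpm ← 7429
adjust_airspeed(+4.34): V ← 93.85 +4.34 = 98.19 m/s
final state: V = 98.19 m/s, rpm = 7429 → n = rpm/60 = 123.816667 rev/s
target J* = 0.6271; solve J* = V/(n·D) for n: n = V/(J*·D) = 98.19/(0.6271 × 0.956) = 163.784412 rev/s
rpm = 60·n = 9827.064744

rpm = 9827.06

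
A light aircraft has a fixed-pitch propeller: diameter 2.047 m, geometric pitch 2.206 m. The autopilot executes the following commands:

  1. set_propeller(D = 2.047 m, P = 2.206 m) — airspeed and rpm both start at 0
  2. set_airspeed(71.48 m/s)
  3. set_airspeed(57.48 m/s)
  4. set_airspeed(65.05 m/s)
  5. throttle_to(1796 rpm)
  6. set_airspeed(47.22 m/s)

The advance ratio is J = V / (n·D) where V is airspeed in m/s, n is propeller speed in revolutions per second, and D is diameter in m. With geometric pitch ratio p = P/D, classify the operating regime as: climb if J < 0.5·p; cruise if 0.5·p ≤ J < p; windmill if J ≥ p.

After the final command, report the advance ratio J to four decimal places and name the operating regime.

set_propeller: D = 2.047 m, P = 2.206 m (p = P/D = 1.077675); state ← (V=0, rpm=0)
set_airspeed(71.48): V ← 71.48 m/s
set_airspeed(57.48): V ← 57.48 m/s
set_airspeed(65.05): V ← 65.05 m/s
throttle_to(1796): rpm ← 1796
set_airspeed(47.22): V ← 47.22 m/s
final state: V = 47.22 m/s, rpm = 1796 → n = rpm/60 = 29.933333 rev/s
J = V / (n·D) = 47.22 / (29.933333 × 2.047) = 0.770643
regime bands: climb J<0.5388 | cruise [0.5388, 1.0777) | windmill J≥1.0777
J = 0.7706 → cruise

J = 0.7706, regime = cruise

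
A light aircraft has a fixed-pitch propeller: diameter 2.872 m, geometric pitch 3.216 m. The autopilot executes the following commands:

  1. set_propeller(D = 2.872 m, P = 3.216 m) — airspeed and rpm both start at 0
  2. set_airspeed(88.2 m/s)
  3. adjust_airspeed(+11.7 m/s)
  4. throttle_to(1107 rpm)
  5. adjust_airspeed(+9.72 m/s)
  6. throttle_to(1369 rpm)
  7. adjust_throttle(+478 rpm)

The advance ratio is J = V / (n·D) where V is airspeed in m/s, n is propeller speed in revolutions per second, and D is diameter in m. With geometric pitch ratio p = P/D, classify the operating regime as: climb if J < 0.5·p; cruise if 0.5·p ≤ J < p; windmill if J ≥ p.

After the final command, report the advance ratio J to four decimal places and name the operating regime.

J = 1.2399, regime = windmill

set_propeller: D = 2.872 m, P = 3.216 m (p = P/D = 1.119777); state ← (V=0, rpm=0)
set_airspeed(88.2): V ← 88.2 m/s
adjust_airspeed(+11.7): V ← 88.2 +11.7 = 99.9 m/s
throttle_to(1107): rpm ← 1107
adjust_airspeed(+9.72): V ← 99.9 +9.72 = 109.62 m/s
throttle_to(1369): rpm ← 1369
adjust_throttle(+478): rpm ← 1369 +478 = 1847
final state: V = 109.62 m/s, rpm = 1847 → n = rpm/60 = 30.783333 rev/s
J = V / (n·D) = 109.62 / (30.783333 × 2.872) = 1.239909
regime bands: climb J<0.5599 | cruise [0.5599, 1.1198) | windmill J≥1.1198
J = 1.2399 → windmill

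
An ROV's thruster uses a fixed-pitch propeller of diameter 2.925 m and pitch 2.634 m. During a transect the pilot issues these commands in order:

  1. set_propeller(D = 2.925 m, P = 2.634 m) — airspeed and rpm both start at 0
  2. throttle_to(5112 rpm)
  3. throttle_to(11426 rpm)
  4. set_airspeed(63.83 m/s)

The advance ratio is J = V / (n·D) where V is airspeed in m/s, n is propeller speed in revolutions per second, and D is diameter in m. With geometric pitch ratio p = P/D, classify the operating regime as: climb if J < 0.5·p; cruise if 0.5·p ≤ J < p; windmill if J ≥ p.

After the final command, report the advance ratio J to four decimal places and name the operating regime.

set_propeller: D = 2.925 m, P = 2.634 m (p = P/D = 0.900513); state ← (V=0, rpm=0)
throttle_to(5112): rpm ← 5112
throttle_to(11426): rpm ← 11426
set_airspeed(63.83): V ← 63.83 m/s
final state: V = 63.83 m/s, rpm = 11426 → n = rpm/60 = 190.433333 rev/s
J = V / (n·D) = 63.83 / (190.433333 × 2.925) = 0.114592
regime bands: climb J<0.4503 | cruise [0.4503, 0.9005) | windmill J≥0.9005
J = 0.1146 → climb

J = 0.1146, regime = climb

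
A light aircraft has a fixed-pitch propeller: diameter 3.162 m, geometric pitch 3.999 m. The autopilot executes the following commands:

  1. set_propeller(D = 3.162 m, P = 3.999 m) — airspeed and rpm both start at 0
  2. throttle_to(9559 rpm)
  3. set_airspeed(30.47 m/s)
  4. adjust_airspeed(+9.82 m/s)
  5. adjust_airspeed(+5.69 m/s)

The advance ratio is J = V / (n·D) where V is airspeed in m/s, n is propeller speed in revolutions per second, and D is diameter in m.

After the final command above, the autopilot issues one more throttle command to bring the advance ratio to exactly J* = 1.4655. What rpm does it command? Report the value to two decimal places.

rpm = 595.35

set_propeller: D = 3.162 m, P = 3.999 m (p = P/D = 1.264706); state ← (V=0, rpm=0)
throttle_to(9559): rpm ← 9559
set_airspeed(30.47): V ← 30.47 m/s
adjust_airspeed(+9.82): V ← 30.47 +9.82 = 40.29 m/s
adjust_airspeed(+5.69): V ← 40.29 +5.69 = 45.98 m/s
final state: V = 45.98 m/s, rpm = 9559 → n = rpm/60 = 159.316667 rev/s
target J* = 1.4655; solve J* = V/(n·D) for n: n = V/(J*·D) = 45.98/(1.4655 × 3.162) = 9.922504 rev/s
rpm = 60·n = 595.350234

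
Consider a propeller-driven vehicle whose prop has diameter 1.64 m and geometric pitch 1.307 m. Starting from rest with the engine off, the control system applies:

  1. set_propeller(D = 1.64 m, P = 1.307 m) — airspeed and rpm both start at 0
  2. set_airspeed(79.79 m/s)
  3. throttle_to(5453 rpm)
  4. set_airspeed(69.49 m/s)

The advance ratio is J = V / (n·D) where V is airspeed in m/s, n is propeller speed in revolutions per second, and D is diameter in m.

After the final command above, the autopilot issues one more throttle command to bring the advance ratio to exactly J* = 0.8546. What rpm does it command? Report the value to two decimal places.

set_propeller: D = 1.64 m, P = 1.307 m (p = P/D = 0.796951); state ← (V=0, rpm=0)
set_airspeed(79.79): V ← 79.79 m/s
throttle_to(5453): rpm ← 5453
set_airspeed(69.49): V ← 69.49 m/s
final state: V = 69.49 m/s, rpm = 5453 → n = rpm/60 = 90.883333 rev/s
target J* = 0.8546; solve J* = V/(n·D) for n: n = V/(J*·D) = 69.49/(0.8546 × 1.64) = 49.581033 rev/s
rpm = 60·n = 2974.862009

rpm = 2974.86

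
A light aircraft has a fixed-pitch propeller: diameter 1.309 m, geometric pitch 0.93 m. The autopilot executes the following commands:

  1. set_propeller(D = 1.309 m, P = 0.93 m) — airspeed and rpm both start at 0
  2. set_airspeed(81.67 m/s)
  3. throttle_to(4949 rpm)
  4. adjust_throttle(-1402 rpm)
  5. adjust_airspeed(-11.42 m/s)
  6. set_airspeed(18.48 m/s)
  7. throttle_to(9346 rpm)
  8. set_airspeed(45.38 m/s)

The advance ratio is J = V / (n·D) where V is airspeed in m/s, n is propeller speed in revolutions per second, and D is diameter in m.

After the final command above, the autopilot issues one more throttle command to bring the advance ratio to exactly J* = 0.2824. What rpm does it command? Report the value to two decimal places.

rpm = 7365.66

set_propeller: D = 1.309 m, P = 0.93 m (p = P/D = 0.710466); state ← (V=0, rpm=0)
set_airspeed(81.67): V ← 81.67 m/s
throttle_to(4949): rpm ← 4949
adjust_throttle(-1402): rpm ← 4949 -1402 = 3547
adjust_airspeed(-11.42): V ← 81.67 -11.42 = 70.25 m/s
set_airspeed(18.48): V ← 18.48 m/s
throttle_to(9346): rpm ← 9346
set_airspeed(45.38): V ← 45.38 m/s
final state: V = 45.38 m/s, rpm = 9346 → n = rpm/60 = 155.766667 rev/s
target J* = 0.2824; solve J* = V/(n·D) for n: n = V/(J*·D) = 45.38/(0.2824 × 1.309) = 122.760925 rev/s
rpm = 60·n = 7365.655508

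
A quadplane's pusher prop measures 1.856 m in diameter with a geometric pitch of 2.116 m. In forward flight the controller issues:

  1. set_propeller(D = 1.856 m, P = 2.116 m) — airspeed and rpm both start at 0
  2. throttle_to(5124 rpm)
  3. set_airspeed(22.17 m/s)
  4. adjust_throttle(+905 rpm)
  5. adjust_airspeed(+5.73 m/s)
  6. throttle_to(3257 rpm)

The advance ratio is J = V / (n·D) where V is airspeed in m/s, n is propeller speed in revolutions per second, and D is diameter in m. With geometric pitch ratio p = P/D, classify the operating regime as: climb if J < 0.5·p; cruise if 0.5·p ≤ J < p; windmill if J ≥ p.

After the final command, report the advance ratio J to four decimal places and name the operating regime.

set_propeller: D = 1.856 m, P = 2.116 m (p = P/D = 1.140086); state ← (V=0, rpm=0)
throttle_to(5124): rpm ← 5124
set_airspeed(22.17): V ← 22.17 m/s
adjust_throttle(+905): rpm ← 5124 +905 = 6029
adjust_airspeed(+5.73): V ← 22.17 +5.73 = 27.9 m/s
throttle_to(3257): rpm ← 3257
final state: V = 27.9 m/s, rpm = 3257 → n = rpm/60 = 54.283333 rev/s
J = V / (n·D) = 27.9 / (54.283333 × 1.856) = 0.276923
regime bands: climb J<0.5700 | cruise [0.5700, 1.1401) | windmill J≥1.1401
J = 0.2769 → climb

J = 0.2769, regime = climb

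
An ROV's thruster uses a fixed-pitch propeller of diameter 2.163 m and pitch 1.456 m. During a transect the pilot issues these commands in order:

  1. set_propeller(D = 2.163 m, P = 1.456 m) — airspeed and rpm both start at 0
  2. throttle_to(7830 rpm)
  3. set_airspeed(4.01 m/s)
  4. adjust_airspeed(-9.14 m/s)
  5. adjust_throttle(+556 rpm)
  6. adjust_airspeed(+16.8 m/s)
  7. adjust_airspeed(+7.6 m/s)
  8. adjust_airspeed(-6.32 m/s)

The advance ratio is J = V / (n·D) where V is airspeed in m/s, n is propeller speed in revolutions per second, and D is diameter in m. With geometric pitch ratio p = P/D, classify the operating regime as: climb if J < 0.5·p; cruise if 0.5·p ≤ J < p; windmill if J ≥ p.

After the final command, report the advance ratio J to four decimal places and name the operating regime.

set_propeller: D = 2.163 m, P = 1.456 m (p = P/D = 0.673139); state ← (V=0, rpm=0)
throttle_to(7830): rpm ← 7830
set_airspeed(4.01): V ← 4.01 m/s
adjust_airspeed(-9.14): V ← 4.01 -9.14 = -5.13 m/s
adjust_throttle(+556): rpm ← 7830 +556 = 8386
adjust_airspeed(+16.8): V ← -5.13 +16.8 = 11.67 m/s
adjust_airspeed(+7.6): V ← 11.67 +7.6 = 19.27 m/s
adjust_airspeed(-6.32): V ← 19.27 -6.32 = 12.95 m/s
final state: V = 12.95 m/s, rpm = 8386 → n = rpm/60 = 139.766667 rev/s
J = V / (n·D) = 12.95 / (139.766667 × 2.163) = 0.042836
regime bands: climb J<0.3366 | cruise [0.3366, 0.6731) | windmill J≥0.6731
J = 0.0428 → climb

J = 0.0428, regime = climb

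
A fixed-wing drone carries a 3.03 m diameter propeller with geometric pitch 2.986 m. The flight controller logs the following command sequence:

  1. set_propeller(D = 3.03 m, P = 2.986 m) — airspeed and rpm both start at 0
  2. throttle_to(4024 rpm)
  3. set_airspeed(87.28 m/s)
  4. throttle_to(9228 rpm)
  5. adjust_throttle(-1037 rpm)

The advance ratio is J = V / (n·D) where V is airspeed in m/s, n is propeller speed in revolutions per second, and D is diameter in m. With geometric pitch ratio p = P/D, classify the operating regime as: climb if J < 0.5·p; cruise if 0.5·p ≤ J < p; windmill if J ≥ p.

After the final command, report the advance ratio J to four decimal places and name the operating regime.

J = 0.2110, regime = climb

set_propeller: D = 3.03 m, P = 2.986 m (p = P/D = 0.985479); state ← (V=0, rpm=0)
throttle_to(4024): rpm ← 4024
set_airspeed(87.28): V ← 87.28 m/s
throttle_to(9228): rpm ← 9228
adjust_throttle(-1037): rpm ← 9228 -1037 = 8191
final state: V = 87.28 m/s, rpm = 8191 → n = rpm/60 = 136.516667 rev/s
J = V / (n·D) = 87.28 / (136.516667 × 3.03) = 0.211002
regime bands: climb J<0.4927 | cruise [0.4927, 0.9855) | windmill J≥0.9855
J = 0.2110 → climb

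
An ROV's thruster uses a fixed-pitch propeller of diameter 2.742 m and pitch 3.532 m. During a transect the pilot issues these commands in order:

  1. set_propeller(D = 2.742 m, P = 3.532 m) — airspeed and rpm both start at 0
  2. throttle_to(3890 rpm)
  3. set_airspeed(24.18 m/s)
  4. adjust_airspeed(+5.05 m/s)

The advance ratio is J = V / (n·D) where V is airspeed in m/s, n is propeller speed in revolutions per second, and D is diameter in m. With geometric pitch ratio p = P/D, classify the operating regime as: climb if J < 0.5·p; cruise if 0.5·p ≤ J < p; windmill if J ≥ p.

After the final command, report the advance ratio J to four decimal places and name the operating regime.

set_propeller: D = 2.742 m, P = 3.532 m (p = P/D = 1.288111); state ← (V=0, rpm=0)
throttle_to(3890): rpm ← 3890
set_airspeed(24.18): V ← 24.18 m/s
adjust_airspeed(+5.05): V ← 24.18 +5.05 = 29.23 m/s
final state: V = 29.23 m/s, rpm = 3890 → n = rpm/60 = 64.833333 rev/s
J = V / (n·D) = 29.23 / (64.833333 × 2.742) = 0.164423
regime bands: climb J<0.6441 | cruise [0.6441, 1.2881) | windmill J≥1.2881
J = 0.1644 → climb

J = 0.1644, regime = climb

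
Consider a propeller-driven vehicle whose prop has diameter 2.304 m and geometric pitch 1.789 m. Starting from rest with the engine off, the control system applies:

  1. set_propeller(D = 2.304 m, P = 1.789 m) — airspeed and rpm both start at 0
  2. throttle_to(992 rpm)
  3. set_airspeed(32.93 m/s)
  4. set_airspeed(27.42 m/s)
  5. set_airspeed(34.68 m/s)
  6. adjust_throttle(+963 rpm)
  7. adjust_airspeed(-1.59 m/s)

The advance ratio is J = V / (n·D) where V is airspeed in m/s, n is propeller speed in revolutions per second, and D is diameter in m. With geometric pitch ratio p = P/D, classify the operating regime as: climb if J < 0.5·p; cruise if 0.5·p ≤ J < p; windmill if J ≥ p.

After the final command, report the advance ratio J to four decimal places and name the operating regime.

set_propeller: D = 2.304 m, P = 1.789 m (p = P/D = 0.776476); state ← (V=0, rpm=0)
throttle_to(992): rpm ← 992
set_airspeed(32.93): V ← 32.93 m/s
set_airspeed(27.42): V ← 27.42 m/s
set_airspeed(34.68): V ← 34.68 m/s
adjust_throttle(+963): rpm ← 992 +963 = 1955
adjust_airspeed(-1.59): V ← 34.68 -1.59 = 33.09 m/s
final state: V = 33.09 m/s, rpm = 1955 → n = rpm/60 = 32.583333 rev/s
J = V / (n·D) = 33.09 / (32.583333 × 2.304) = 0.440777
regime bands: climb J<0.3882 | cruise [0.3882, 0.7765) | windmill J≥0.7765
J = 0.4408 → cruise

J = 0.4408, regime = cruise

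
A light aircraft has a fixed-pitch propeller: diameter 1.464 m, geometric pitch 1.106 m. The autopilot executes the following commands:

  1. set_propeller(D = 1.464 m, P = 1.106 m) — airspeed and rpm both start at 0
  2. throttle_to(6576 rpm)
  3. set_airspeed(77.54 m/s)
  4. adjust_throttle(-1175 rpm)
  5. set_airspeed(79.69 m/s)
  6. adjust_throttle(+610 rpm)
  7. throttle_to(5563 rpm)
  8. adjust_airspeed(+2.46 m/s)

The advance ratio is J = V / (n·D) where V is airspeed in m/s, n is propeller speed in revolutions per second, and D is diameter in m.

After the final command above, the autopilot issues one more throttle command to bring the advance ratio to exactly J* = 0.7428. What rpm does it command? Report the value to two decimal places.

set_propeller: D = 1.464 m, P = 1.106 m (p = P/D = 0.755464); state ← (V=0, rpm=0)
throttle_to(6576): rpm ← 6576
set_airspeed(77.54): V ← 77.54 m/s
adjust_throttle(-1175): rpm ← 6576 -1175 = 5401
set_airspeed(79.69): V ← 79.69 m/s
adjust_throttle(+610): rpm ← 5401 +610 = 6011
throttle_to(5563): rpm ← 5563
adjust_airspeed(+2.46): V ← 79.69 +2.46 = 82.15 m/s
final state: V = 82.15 m/s, rpm = 5563 → n = rpm/60 = 92.716667 rev/s
target J* = 0.7428; solve J* = V/(n·D) for n: n = V/(J*·D) = 82.15/(0.7428 × 1.464) = 75.543064 rev/s
rpm = 60·n = 4532.583843

rpm = 4532.58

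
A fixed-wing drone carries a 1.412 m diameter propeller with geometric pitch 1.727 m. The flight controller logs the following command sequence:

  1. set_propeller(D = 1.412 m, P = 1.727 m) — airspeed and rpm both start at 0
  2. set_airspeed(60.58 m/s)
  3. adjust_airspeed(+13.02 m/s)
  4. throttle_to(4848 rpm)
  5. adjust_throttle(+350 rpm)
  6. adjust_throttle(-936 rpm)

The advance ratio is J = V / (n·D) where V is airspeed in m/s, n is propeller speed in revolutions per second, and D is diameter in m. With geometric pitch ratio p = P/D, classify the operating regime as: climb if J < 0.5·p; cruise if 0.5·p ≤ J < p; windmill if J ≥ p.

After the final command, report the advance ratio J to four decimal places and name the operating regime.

set_propeller: D = 1.412 m, P = 1.727 m (p = P/D = 1.223088); state ← (V=0, rpm=0)
set_airspeed(60.58): V ← 60.58 m/s
adjust_airspeed(+13.02): V ← 60.58 +13.02 = 73.6 m/s
throttle_to(4848): rpm ← 4848
adjust_throttle(+350): rpm ← 4848 +350 = 5198
adjust_throttle(-936): rpm ← 5198 -936 = 4262
final state: V = 73.6 m/s, rpm = 4262 → n = rpm/60 = 71.033333 rev/s
J = V / (n·D) = 73.6 / (71.033333 × 1.412) = 0.733805
regime bands: climb J<0.6115 | cruise [0.6115, 1.2231) | windmill J≥1.2231
J = 0.7338 → cruise

J = 0.7338, regime = cruise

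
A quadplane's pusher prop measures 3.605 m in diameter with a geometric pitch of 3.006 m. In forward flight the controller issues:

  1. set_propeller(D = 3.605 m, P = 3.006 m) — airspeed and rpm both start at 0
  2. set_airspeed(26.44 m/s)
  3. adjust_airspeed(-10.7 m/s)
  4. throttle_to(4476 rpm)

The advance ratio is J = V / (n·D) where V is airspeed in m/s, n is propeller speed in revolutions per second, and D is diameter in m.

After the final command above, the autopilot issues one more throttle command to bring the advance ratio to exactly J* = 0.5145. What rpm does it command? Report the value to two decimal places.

set_propeller: D = 3.605 m, P = 3.006 m (p = P/D = 0.833842); state ← (V=0, rpm=0)
set_airspeed(26.44): V ← 26.44 m/s
adjust_airspeed(-10.7): V ← 26.44 -10.7 = 15.74 m/s
throttle_to(4476): rpm ← 4476
final state: V = 15.74 m/s, rpm = 4476 → n = rpm/60 = 74.600000 rev/s
target J* = 0.5145; solve J* = V/(n·D) for n: n = V/(J*·D) = 15.74/(0.5145 × 3.605) = 8.486216 rev/s
rpm = 60·n = 509.172958

rpm = 509.17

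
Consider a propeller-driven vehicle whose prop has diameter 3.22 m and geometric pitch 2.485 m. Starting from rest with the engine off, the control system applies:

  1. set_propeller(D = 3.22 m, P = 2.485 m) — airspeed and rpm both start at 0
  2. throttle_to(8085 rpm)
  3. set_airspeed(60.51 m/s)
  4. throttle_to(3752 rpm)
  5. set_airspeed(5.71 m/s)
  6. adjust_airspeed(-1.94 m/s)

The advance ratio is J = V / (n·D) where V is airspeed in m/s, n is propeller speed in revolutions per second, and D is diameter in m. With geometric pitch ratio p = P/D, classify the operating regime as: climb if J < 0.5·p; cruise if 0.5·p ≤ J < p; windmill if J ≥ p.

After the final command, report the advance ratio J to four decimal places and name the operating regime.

J = 0.0187, regime = climb

set_propeller: D = 3.22 m, P = 2.485 m (p = P/D = 0.771739); state ← (V=0, rpm=0)
throttle_to(8085): rpm ← 8085
set_airspeed(60.51): V ← 60.51 m/s
throttle_to(3752): rpm ← 3752
set_airspeed(5.71): V ← 5.71 m/s
adjust_airspeed(-1.94): V ← 5.71 -1.94 = 3.77 m/s
final state: V = 3.77 m/s, rpm = 3752 → n = rpm/60 = 62.533333 rev/s
J = V / (n·D) = 3.77 / (62.533333 × 3.22) = 0.018723
regime bands: climb J<0.3859 | cruise [0.3859, 0.7717) | windmill J≥0.7717
J = 0.0187 → climb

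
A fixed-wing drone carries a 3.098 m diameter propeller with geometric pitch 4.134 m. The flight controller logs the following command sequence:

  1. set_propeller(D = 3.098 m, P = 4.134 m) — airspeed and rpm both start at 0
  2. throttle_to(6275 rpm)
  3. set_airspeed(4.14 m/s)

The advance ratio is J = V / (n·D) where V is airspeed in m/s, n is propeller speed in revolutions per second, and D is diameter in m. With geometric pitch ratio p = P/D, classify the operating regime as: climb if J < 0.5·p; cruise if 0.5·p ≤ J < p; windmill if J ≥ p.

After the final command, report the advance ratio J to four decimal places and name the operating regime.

set_propeller: D = 3.098 m, P = 4.134 m (p = P/D = 1.334409); state ← (V=0, rpm=0)
throttle_to(6275): rpm ← 6275
set_airspeed(4.14): V ← 4.14 m/s
final state: V = 4.14 m/s, rpm = 6275 → n = rpm/60 = 104.583333 rev/s
J = V / (n·D) = 4.14 / (104.583333 × 3.098) = 0.012778
regime bands: climb J<0.6672 | cruise [0.6672, 1.3344) | windmill J≥1.3344
J = 0.0128 → climb

J = 0.0128, regime = climb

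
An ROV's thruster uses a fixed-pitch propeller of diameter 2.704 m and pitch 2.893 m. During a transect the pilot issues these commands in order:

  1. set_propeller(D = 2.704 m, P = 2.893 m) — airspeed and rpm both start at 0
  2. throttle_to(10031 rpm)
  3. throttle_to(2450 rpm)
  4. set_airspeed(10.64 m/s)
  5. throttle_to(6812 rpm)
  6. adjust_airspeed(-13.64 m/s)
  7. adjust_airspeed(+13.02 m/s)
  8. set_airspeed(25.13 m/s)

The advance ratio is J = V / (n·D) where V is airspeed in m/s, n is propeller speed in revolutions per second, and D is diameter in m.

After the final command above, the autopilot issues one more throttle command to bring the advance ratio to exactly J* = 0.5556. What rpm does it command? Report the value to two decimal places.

set_propeller: D = 2.704 m, P = 2.893 m (p = P/D = 1.069896); state ← (V=0, rpm=0)
throttle_to(10031): rpm ← 10031
throttle_to(2450): rpm ← 2450
set_airspeed(10.64): V ← 10.64 m/s
throttle_to(6812): rpm ← 6812
adjust_airspeed(-13.64): V ← 10.64 -13.64 = -3 m/s
adjust_airspeed(+13.02): V ← -3 +13.02 = 10.02 m/s
set_airspeed(25.13): V ← 25.13 m/s
final state: V = 25.13 m/s, rpm = 6812 → n = rpm/60 = 113.533333 rev/s
target J* = 0.5556; solve J* = V/(n·D) for n: n = V/(J*·D) = 25.13/(0.5556 × 2.704) = 16.727212 rev/s
rpm = 60·n = 1003.632727

rpm = 1003.63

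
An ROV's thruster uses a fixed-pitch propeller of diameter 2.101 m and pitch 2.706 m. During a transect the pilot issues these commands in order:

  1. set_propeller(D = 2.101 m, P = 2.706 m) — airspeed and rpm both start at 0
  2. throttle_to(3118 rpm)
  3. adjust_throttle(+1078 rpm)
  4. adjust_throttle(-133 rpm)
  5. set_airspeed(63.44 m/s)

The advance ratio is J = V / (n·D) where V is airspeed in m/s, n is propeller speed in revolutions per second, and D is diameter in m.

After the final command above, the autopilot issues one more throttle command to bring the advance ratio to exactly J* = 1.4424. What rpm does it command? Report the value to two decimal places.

set_propeller: D = 2.101 m, P = 2.706 m (p = P/D = 1.287958); state ← (V=0, rpm=0)
throttle_to(3118): rpm ← 3118
adjust_throttle(+1078): rpm ← 3118 +1078 = 4196
adjust_throttle(-133): rpm ← 4196 -133 = 4063
set_airspeed(63.44): V ← 63.44 m/s
final state: V = 63.44 m/s, rpm = 4063 → n = rpm/60 = 67.716667 rev/s
target J* = 1.4424; solve J* = V/(n·D) for n: n = V/(J*·D) = 63.44/(1.4424 × 2.101) = 20.933961 rev/s
rpm = 60·n = 1256.037653

rpm = 1256.04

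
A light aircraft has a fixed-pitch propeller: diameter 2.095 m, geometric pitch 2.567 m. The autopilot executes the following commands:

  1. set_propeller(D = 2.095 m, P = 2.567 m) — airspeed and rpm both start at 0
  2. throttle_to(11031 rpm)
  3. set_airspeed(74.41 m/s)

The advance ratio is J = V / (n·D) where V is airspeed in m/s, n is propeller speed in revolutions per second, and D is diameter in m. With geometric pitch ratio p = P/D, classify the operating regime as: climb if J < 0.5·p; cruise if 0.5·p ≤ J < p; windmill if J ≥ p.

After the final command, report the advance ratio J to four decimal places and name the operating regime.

set_propeller: D = 2.095 m, P = 2.567 m (p = P/D = 1.225298); state ← (V=0, rpm=0)
throttle_to(11031): rpm ← 11031
set_airspeed(74.41): V ← 74.41 m/s
final state: V = 74.41 m/s, rpm = 11031 → n = rpm/60 = 183.850000 rev/s
J = V / (n·D) = 74.41 / (183.850000 × 2.095) = 0.193190
regime bands: climb J<0.6126 | cruise [0.6126, 1.2253) | windmill J≥1.2253
J = 0.1932 → climb

J = 0.1932, regime = climb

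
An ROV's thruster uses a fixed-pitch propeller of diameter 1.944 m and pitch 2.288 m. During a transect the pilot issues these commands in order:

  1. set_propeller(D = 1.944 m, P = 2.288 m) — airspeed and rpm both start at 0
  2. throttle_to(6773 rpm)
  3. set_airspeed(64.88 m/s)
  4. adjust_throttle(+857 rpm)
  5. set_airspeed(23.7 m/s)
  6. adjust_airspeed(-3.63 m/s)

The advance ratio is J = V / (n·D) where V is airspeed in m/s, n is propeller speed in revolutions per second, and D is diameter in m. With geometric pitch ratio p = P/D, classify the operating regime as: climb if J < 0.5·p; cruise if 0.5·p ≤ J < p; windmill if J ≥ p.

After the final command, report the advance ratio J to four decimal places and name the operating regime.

set_propeller: D = 1.944 m, P = 2.288 m (p = P/D = 1.176955); state ← (V=0, rpm=0)
throttle_to(6773): rpm ← 6773
set_airspeed(64.88): V ← 64.88 m/s
adjust_throttle(+857): rpm ← 6773 +857 = 7630
set_airspeed(23.7): V ← 23.7 m/s
adjust_airspeed(-3.63): V ← 23.7 -3.63 = 20.07 m/s
final state: V = 20.07 m/s, rpm = 7630 → n = rpm/60 = 127.166667 rev/s
J = V / (n·D) = 20.07 / (127.166667 × 1.944) = 0.081185
regime bands: climb J<0.5885 | cruise [0.5885, 1.1770) | windmill J≥1.1770
J = 0.0812 → climb

J = 0.0812, regime = climb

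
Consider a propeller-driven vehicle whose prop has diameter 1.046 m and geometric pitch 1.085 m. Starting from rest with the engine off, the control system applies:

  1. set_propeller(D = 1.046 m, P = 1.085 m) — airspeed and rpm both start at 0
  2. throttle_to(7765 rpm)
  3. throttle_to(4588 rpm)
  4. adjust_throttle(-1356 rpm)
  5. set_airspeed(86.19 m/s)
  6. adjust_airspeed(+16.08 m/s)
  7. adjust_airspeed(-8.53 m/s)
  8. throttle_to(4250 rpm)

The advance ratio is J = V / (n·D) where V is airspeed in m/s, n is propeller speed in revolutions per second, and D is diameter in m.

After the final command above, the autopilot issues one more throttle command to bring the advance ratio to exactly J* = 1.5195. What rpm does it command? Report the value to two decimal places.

rpm = 3538.70

set_propeller: D = 1.046 m, P = 1.085 m (p = P/D = 1.037285); state ← (V=0, rpm=0)
throttle_to(7765): rpm ← 7765
throttle_to(4588): rpm ← 4588
adjust_throttle(-1356): rpm ← 4588 -1356 = 3232
set_airspeed(86.19): V ← 86.19 m/s
adjust_airspeed(+16.08): V ← 86.19 +16.08 = 102.27 m/s
adjust_airspeed(-8.53): V ← 102.27 -8.53 = 93.74 m/s
throttle_to(4250): rpm ← 4250
final state: V = 93.74 m/s, rpm = 4250 → n = rpm/60 = 70.833333 rev/s
target J* = 1.5195; solve J* = V/(n·D) for n: n = V/(J*·D) = 93.74/(1.5195 × 1.046) = 58.978342 rev/s
rpm = 60·n = 3538.700526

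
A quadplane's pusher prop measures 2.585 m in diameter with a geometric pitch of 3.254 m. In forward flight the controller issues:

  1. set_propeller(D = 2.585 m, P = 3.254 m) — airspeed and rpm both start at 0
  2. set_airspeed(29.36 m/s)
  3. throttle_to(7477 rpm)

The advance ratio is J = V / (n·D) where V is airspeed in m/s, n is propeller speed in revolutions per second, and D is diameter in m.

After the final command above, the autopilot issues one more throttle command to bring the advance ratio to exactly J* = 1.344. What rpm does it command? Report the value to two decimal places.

rpm = 507.05

set_propeller: D = 2.585 m, P = 3.254 m (p = P/D = 1.258801); state ← (V=0, rpm=0)
set_airspeed(29.36): V ← 29.36 m/s
throttle_to(7477): rpm ← 7477
final state: V = 29.36 m/s, rpm = 7477 → n = rpm/60 = 124.616667 rev/s
target J* = 1.344; solve J* = V/(n·D) for n: n = V/(J*·D) = 29.36/(1.344 × 2.585) = 8.450769 rev/s
rpm = 60·n = 507.046145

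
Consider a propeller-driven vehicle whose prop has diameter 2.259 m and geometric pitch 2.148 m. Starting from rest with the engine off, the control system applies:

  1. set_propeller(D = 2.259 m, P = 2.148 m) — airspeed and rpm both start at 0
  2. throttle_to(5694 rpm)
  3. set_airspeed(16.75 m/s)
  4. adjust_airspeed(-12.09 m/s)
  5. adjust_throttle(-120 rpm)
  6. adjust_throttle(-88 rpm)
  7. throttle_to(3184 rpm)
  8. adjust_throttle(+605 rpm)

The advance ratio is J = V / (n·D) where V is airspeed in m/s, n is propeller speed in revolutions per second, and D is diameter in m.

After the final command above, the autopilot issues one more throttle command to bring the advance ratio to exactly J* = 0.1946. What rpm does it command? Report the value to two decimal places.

rpm = 636.03

set_propeller: D = 2.259 m, P = 2.148 m (p = P/D = 0.950863); state ← (V=0, rpm=0)
throttle_to(5694): rpm ← 5694
set_airspeed(16.75): V ← 16.75 m/s
adjust_airspeed(-12.09): V ← 16.75 -12.09 = 4.66 m/s
adjust_throttle(-120): rpm ← 5694 -120 = 5574
adjust_throttle(-88): rpm ← 5574 -88 = 5486
throttle_to(3184): rpm ← 3184
adjust_throttle(+605): rpm ← 3184 +605 = 3789
final state: V = 4.66 m/s, rpm = 3789 → n = rpm/60 = 63.150000 rev/s
target J* = 0.1946; solve J* = V/(n·D) for n: n = V/(J*·D) = 4.66/(0.1946 × 2.259) = 10.600512 rev/s
rpm = 60·n = 636.030731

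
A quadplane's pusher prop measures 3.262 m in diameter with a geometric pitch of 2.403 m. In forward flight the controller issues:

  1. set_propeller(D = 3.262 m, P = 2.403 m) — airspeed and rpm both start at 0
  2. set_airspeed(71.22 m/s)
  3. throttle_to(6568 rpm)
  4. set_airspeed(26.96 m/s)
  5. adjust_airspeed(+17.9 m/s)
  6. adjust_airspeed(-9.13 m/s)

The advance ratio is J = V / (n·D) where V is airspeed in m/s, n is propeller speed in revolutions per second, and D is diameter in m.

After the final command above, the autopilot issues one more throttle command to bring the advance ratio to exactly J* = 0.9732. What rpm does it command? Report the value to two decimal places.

rpm = 675.30

set_propeller: D = 3.262 m, P = 2.403 m (p = P/D = 0.736665); state ← (V=0, rpm=0)
set_airspeed(71.22): V ← 71.22 m/s
throttle_to(6568): rpm ← 6568
set_airspeed(26.96): V ← 26.96 m/s
adjust_airspeed(+17.9): V ← 26.96 +17.9 = 44.86 m/s
adjust_airspeed(-9.13): V ← 44.86 -9.13 = 35.73 m/s
final state: V = 35.73 m/s, rpm = 6568 → n = rpm/60 = 109.466667 rev/s
target J* = 0.9732; solve J* = V/(n·D) for n: n = V/(J*·D) = 35.73/(0.9732 × 3.262) = 11.255038 rev/s
rpm = 60·n = 675.302270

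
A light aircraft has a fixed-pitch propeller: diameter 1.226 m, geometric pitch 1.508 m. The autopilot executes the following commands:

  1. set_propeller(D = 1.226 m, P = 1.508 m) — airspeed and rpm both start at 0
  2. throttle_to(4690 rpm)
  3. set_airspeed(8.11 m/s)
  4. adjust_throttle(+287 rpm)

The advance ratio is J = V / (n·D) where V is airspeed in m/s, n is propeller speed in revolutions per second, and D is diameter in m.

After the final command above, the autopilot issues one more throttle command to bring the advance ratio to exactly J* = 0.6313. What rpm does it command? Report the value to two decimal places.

set_propeller: D = 1.226 m, P = 1.508 m (p = P/D = 1.230016); state ← (V=0, rpm=0)
throttle_to(4690): rpm ← 4690
set_airspeed(8.11): V ← 8.11 m/s
adjust_throttle(+287): rpm ← 4690 +287 = 4977
final state: V = 8.11 m/s, rpm = 4977 → n = rpm/60 = 82.950000 rev/s
target J* = 0.6313; solve J* = V/(n·D) for n: n = V/(J*·D) = 8.11/(0.6313 × 1.226) = 10.478391 rev/s
rpm = 60·n = 628.703452

rpm = 628.70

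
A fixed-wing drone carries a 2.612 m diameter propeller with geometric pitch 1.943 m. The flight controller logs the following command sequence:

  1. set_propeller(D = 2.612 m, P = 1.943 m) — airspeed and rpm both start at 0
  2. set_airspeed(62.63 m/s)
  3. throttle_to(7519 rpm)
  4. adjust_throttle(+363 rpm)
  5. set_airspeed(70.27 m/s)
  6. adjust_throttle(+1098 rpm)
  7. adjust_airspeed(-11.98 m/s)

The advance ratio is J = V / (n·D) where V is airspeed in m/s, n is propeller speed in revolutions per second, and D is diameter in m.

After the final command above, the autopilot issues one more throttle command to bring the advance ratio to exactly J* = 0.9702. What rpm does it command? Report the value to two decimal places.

rpm = 1380.10

set_propeller: D = 2.612 m, P = 1.943 m (p = P/D = 0.743874); state ← (V=0, rpm=0)
set_airspeed(62.63): V ← 62.63 m/s
throttle_to(7519): rpm ← 7519
adjust_throttle(+363): rpm ← 7519 +363 = 7882
set_airspeed(70.27): V ← 70.27 m/s
adjust_throttle(+1098): rpm ← 7882 +1098 = 8980
adjust_airspeed(-11.98): V ← 70.27 -11.98 = 58.29 m/s
final state: V = 58.29 m/s, rpm = 8980 → n = rpm/60 = 149.666667 rev/s
target J* = 0.9702; solve J* = V/(n·D) for n: n = V/(J*·D) = 58.29/(0.9702 × 2.612) = 23.001683 rev/s
rpm = 60·n = 1380.100975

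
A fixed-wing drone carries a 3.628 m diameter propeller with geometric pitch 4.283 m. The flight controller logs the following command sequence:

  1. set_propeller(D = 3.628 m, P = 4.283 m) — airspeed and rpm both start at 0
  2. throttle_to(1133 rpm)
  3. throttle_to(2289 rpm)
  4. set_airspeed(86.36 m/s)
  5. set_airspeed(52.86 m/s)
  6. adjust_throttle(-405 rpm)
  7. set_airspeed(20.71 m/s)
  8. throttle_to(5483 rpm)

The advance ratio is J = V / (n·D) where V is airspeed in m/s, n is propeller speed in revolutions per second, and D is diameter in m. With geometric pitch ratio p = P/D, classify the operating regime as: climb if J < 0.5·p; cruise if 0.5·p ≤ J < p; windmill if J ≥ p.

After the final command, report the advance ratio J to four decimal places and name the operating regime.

J = 0.0625, regime = climb

set_propeller: D = 3.628 m, P = 4.283 m (p = P/D = 1.180540); state ← (V=0, rpm=0)
throttle_to(1133): rpm ← 1133
throttle_to(2289): rpm ← 2289
set_airspeed(86.36): V ← 86.36 m/s
set_airspeed(52.86): V ← 52.86 m/s
adjust_throttle(-405): rpm ← 2289 -405 = 1884
set_airspeed(20.71): V ← 20.71 m/s
throttle_to(5483): rpm ← 5483
final state: V = 20.71 m/s, rpm = 5483 → n = rpm/60 = 91.383333 rev/s
J = V / (n·D) = 20.71 / (91.383333 × 3.628) = 0.062466
regime bands: climb J<0.5903 | cruise [0.5903, 1.1805) | windmill J≥1.1805
J = 0.0625 → climb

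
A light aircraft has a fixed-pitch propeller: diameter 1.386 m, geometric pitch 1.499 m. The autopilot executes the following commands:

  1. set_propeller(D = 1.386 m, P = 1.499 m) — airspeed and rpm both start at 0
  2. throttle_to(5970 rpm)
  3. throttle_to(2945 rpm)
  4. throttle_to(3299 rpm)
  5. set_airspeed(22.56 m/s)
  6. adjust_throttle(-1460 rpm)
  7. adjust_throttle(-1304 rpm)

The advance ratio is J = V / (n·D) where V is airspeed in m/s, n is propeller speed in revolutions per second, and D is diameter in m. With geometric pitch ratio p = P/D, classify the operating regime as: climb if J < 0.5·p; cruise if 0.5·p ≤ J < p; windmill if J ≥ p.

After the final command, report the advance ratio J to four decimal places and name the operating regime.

set_propeller: D = 1.386 m, P = 1.499 m (p = P/D = 1.081530); state ← (V=0, rpm=0)
throttle_to(5970): rpm ← 5970
throttle_to(2945): rpm ← 2945
throttle_to(3299): rpm ← 3299
set_airspeed(22.56): V ← 22.56 m/s
adjust_throttle(-1460): rpm ← 3299 -1460 = 1839
adjust_throttle(-1304): rpm ← 1839 -1304 = 535
final state: V = 22.56 m/s, rpm = 535 → n = rpm/60 = 8.916667 rev/s
J = V / (n·D) = 22.56 / (8.916667 × 1.386) = 1.825464
regime bands: climb J<0.5408 | cruise [0.5408, 1.0815) | windmill J≥1.0815
J = 1.8255 → windmill

J = 1.8255, regime = windmill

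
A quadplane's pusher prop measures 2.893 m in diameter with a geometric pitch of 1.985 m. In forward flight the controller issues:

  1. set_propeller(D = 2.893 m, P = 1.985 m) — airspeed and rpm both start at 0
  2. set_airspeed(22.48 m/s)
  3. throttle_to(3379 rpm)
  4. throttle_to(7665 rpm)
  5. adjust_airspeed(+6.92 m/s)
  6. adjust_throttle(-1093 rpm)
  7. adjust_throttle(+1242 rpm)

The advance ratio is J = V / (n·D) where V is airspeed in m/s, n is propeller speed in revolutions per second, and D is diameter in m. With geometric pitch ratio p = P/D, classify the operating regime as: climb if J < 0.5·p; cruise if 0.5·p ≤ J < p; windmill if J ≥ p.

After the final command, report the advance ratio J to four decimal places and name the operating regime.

J = 0.0780, regime = climb

set_propeller: D = 2.893 m, P = 1.985 m (p = P/D = 0.686139); state ← (V=0, rpm=0)
set_airspeed(22.48): V ← 22.48 m/s
throttle_to(3379): rpm ← 3379
throttle_to(7665): rpm ← 7665
adjust_airspeed(+6.92): V ← 22.48 +6.92 = 29.4 m/s
adjust_throttle(-1093): rpm ← 7665 -1093 = 6572
adjust_throttle(+1242): rpm ← 6572 +1242 = 7814
final state: V = 29.4 m/s, rpm = 7814 → n = rpm/60 = 130.233333 rev/s
J = V / (n·D) = 29.4 / (130.233333 × 2.893) = 0.078033
regime bands: climb J<0.3431 | cruise [0.3431, 0.6861) | windmill J≥0.6861
J = 0.0780 → climb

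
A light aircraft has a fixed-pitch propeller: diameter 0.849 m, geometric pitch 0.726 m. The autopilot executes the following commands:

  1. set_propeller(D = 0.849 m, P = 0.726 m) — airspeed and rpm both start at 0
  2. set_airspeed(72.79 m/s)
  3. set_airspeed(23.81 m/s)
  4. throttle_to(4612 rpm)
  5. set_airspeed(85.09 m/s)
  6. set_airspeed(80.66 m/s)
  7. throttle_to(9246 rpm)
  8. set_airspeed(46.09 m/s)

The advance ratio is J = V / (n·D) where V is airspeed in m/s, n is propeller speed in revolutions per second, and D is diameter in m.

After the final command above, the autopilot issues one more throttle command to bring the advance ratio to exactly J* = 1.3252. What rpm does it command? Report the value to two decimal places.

rpm = 2457.93

set_propeller: D = 0.849 m, P = 0.726 m (p = P/D = 0.855124); state ← (V=0, rpm=0)
set_airspeed(72.79): V ← 72.79 m/s
set_airspeed(23.81): V ← 23.81 m/s
throttle_to(4612): rpm ← 4612
set_airspeed(85.09): V ← 85.09 m/s
set_airspeed(80.66): V ← 80.66 m/s
throttle_to(9246): rpm ← 9246
set_airspeed(46.09): V ← 46.09 m/s
final state: V = 46.09 m/s, rpm = 9246 → n = rpm/60 = 154.100000 rev/s
target J* = 1.3252; solve J* = V/(n·D) for n: n = V/(J*·D) = 46.09/(1.3252 × 0.849) = 40.965437 rev/s
rpm = 60·n = 2457.926212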